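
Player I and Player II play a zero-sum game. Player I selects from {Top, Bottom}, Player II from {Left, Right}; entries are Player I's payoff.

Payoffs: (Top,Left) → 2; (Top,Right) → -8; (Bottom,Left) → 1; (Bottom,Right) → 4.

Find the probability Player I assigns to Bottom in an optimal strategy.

Row minima: Top → -8, Bottom → 1; maximin = 1.
Column maxima: Left → 2, Right → 4; minimax = 2.
1 ≠ 2, so there is no saddle point; optimal play is mixed.
Let Player I play Top with probability p. Expected payoff against Left: 2p + 1(1−p) = p + 1; against Right: (-8)p + 4(1−p) = −12p + 4.
Setting these equal: p + 1 = −12p + 4 ⇒ 13p = 3 ⇒ p = 3/13, and the value is (1)·(3/13) + 1 = 16/13.
For Player II: with q = P(Left), equating Top's and Bottom's payoffs gives 10q − 8 = −3q + 4 ⇒ q = 12/13.

10/13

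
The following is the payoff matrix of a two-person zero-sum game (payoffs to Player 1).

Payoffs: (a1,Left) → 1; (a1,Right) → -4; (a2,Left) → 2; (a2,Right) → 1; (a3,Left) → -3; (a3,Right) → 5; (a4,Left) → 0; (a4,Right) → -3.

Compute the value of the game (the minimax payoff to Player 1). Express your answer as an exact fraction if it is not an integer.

13/9

Row minima: a1 → -4, a2 → 1, a3 → -3, a4 → -3; maximin = 1.
Column maxima: Left → 2, Right → 5; minimax = 2.
1 ≠ 2, so there is no saddle point; optimal play is mixed.
a1 is strictly dominated by a2, so Player 1 never plays it.
a4 is strictly dominated by a2, so Player 1 never plays it.
On the remaining 2×2 (a2, a3 vs Left, Right):
Let Player 1 play a2 with probability p. Expected payoff against Left: 2p + (-3)(1−p) = 5p − 3; against Right: 1p + 5(1−p) = −4p + 5.
Setting these equal: 5p − 3 = −4p + 5 ⇒ 9p = 8 ⇒ p = 8/9, and the value is (5)·(8/9) − 3 = 13/9.
For Player 2: with q = P(Left), equating a2's and a3's payoffs gives q + 1 = −8q + 5 ⇒ q = 4/9.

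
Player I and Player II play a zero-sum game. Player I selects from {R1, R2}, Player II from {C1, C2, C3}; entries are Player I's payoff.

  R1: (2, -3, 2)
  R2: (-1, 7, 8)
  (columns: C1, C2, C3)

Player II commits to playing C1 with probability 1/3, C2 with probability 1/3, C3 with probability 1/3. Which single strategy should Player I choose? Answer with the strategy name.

R2

Expected payoff of R1: (1/3)·2 + (1/3)·(-3) + (1/3)·2 = 1/3.
Expected payoff of R2: (1/3)·(-1) + (1/3)·7 + (1/3)·8 = 14/3.
The largest is 14/3, so Player I's best response is R2.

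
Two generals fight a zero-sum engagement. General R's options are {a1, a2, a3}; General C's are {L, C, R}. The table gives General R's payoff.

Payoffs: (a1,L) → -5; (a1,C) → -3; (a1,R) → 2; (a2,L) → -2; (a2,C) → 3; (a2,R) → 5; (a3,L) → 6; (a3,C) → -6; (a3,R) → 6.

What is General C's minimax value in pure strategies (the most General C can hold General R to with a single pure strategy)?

3

Column maxima: L → 6, C → 3, R → 6.
The smallest of these is 3.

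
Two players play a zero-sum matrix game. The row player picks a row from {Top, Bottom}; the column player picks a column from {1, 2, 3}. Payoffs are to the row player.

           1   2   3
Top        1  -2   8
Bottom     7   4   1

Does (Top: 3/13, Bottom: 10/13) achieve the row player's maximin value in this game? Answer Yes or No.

Against 1 this mix gives (3/13)·1 + (10/13)·7 = 73/13.
Against 2 this mix gives (3/13)·(-2) + (10/13)·4 = 34/13.
Against 3 this mix gives (3/13)·8 + (10/13)·1 = 34/13.
All of the column player's active replies (2, 3) yield 34/13, and no column does worse for the row player. The mix makes the column player indifferent and guarantees 34/13, so it is optimal.

Yes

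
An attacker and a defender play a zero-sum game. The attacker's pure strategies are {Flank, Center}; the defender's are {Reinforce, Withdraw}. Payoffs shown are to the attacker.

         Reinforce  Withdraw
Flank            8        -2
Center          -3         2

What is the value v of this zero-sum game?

Row minima: Flank → -2, Center → -3; maximin = -2.
Column maxima: Reinforce → 8, Withdraw → 2; minimax = 2.
-2 ≠ 2, so there is no saddle point; optimal play is mixed.
Let the attacker play Flank with probability p. Expected payoff against Reinforce: 8p + (-3)(1−p) = 11p − 3; against Withdraw: (-2)p + 2(1−p) = −4p + 2.
Setting these equal: 11p − 3 = −4p + 2 ⇒ 15p = 5 ⇒ p = 1/3, and the value is (11)·(1/3) − 3 = 2/3.
For the defender: with q = P(Reinforce), equating Flank's and Center's payoffs gives 10q − 2 = −5q + 2 ⇒ q = 4/15.

2/3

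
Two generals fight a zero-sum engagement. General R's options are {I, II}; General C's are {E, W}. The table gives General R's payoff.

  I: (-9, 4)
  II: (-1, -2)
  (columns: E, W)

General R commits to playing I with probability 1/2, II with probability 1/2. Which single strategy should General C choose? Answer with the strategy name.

E

If General C plays E, General R's expected payoff is (1/2)·(-9) + (1/2)·(-1) = -5.
If General C plays W, General R's expected payoff is (1/2)·4 + (1/2)·(-2) = 1.
General C minimizes General R's payoff; the smallest is -5, so the best response is E.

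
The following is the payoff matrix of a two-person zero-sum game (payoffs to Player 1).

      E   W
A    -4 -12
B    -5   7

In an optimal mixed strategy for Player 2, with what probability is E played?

Row minima: A → -12, B → -5; maximin = -5.
Column maxima: E → -4, W → 7; minimax = -4.
-5 ≠ -4, so there is no saddle point; optimal play is mixed.
Let Player 1 play A with probability p. Expected payoff against E: (-4)p + (-5)(1−p) = p − 5; against W: (-12)p + 7(1−p) = −19p + 7.
Setting these equal: p − 5 = −19p + 7 ⇒ 20p = 12 ⇒ p = 3/5, and the value is (1)·(3/5) − 5 = -22/5.
For Player 2: with q = P(E), equating A's and B's payoffs gives 8q − 12 = −12q + 7 ⇒ q = 19/20.

19/20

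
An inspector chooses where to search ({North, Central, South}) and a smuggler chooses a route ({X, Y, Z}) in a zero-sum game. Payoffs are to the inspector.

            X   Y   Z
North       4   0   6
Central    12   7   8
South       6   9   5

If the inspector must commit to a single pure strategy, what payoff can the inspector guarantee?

7

Row minima: North → 0, Central → 7, South → 5.
The best of these is 7.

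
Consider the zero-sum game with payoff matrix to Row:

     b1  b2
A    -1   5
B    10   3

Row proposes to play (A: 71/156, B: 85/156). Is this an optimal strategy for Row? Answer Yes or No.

Against b1 this mix gives (71/156)·(-1) + (85/156)·10 = 779/156.
Against b2 this mix gives (71/156)·5 + (85/156)·3 = 305/78.
Column will play b2, holding Row to 305/78. Shifting weight toward the row that does better against b2 would raise this floor (the equalizing mix achieves 53/13 against both b2 and b1), so the proposed strategy is not optimal.

No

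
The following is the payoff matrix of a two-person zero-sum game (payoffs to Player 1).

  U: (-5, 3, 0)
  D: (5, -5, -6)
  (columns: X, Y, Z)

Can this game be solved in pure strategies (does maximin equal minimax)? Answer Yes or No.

Row minima: U → -5, D → -6; maximin = -5.
Column maxima: X → 5, Y → 3, Z → 0; minimax = 0.
-5 ≠ 0, so no pure-strategy equilibrium exists.

No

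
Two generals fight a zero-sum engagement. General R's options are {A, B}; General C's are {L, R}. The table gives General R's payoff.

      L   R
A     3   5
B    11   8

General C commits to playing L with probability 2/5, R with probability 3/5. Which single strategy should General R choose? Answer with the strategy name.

Expected payoff of A: (2/5)·3 + (3/5)·5 = 21/5.
Expected payoff of B: (2/5)·11 + (3/5)·8 = 46/5.
The largest is 46/5, so General R's best response is B.

B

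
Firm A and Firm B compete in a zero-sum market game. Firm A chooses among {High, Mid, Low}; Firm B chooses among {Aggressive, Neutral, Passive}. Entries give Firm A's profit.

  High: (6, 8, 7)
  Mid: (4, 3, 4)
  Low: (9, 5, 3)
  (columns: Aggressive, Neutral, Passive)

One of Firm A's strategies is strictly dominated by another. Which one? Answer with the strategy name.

High gives a strictly higher payoff than Mid against every column: 6 > 4, 8 > 3, 7 > 4.
So Mid is strictly dominated and Firm A never plays it.

Mid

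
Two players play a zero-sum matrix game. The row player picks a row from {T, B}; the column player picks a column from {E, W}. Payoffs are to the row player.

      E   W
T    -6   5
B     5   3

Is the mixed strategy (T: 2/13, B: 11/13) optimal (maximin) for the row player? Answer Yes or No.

Against E this mix gives (2/13)·(-6) + (11/13)·5 = 43/13.
Against W this mix gives (2/13)·5 + (11/13)·3 = 43/13.
All of the column player's active replies (E, W) yield 43/13, and no column does worse for the row player. The mix makes the column player indifferent and guarantees 43/13, so it is optimal.

Yes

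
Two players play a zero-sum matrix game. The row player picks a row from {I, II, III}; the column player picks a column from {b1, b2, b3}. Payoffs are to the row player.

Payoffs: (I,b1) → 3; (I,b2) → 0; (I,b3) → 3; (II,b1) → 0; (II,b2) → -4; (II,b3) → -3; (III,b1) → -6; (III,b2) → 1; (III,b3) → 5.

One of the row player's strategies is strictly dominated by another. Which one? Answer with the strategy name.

I gives a strictly higher payoff than II against every column: 3 > 0, 0 > -4, 3 > -3.
So II is strictly dominated and the row player never plays it.

II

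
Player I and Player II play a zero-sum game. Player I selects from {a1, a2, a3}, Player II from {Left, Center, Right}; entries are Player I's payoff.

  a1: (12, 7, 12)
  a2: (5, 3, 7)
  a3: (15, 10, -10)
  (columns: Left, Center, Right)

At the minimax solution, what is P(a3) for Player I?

Row minima: a1 → 7, a2 → 3, a3 → -10; maximin = 7.
Column maxima: Left → 15, Center → 10, Right → 12; minimax = 10.
7 ≠ 10, so there is no saddle point; optimal play is mixed.
a2 is strictly dominated by a1, so Player I never plays it.
Left is strictly dominated by Center (it gives Player I strictly more in every row), so Player II never plays it.
On the remaining 2×2 (a1, a3 vs Center, Right):
Let Player I play a1 with probability p. Expected payoff against Center: 7p + 10(1−p) = −3p + 10; against Right: 12p + (-10)(1−p) = 22p − 10.
Setting these equal: −3p + 10 = 22p − 10 ⇒ −25p = -20 ⇒ p = 4/5, and the value is (-3)·(4/5) + 10 = 38/5.
For Player II: with q = P(Center), equating a1's and a3's payoffs gives −5q + 12 = 20q − 10 ⇒ q = 22/25.

1/5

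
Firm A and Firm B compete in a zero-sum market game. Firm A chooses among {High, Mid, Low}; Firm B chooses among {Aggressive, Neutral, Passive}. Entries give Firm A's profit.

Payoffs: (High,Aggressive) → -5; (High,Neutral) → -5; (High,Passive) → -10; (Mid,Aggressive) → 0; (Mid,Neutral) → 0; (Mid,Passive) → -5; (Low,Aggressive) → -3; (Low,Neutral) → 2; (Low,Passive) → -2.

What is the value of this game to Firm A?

Row minima: High → -10, Mid → -5, Low → -3; maximin = -3.
Column maxima: Aggressive → 0, Neutral → 2, Passive → -2; minimax = -2.
-3 ≠ -2, so there is no saddle point; optimal play is mixed.
High is strictly dominated by Mid, so Firm A never plays it.
Neutral is strictly dominated by Passive (it gives Firm A strictly more in every row), so Firm B never plays it.
On the remaining 2×2 (Mid, Low vs Aggressive, Passive):
Let Firm A play Mid with probability p. Expected payoff against Aggressive: 0p + (-3)(1−p) = 3p − 3; against Passive: (-5)p + (-2)(1−p) = −3p − 2.
Setting these equal: 3p − 3 = −3p − 2 ⇒ 6p = 1 ⇒ p = 1/6, and the value is (3)·(1/6) − 3 = -5/2.
For Firm B: with q = P(Aggressive), equating Mid's and Low's payoffs gives 5q − 5 = −q − 2 ⇒ q = 1/2.

-5/2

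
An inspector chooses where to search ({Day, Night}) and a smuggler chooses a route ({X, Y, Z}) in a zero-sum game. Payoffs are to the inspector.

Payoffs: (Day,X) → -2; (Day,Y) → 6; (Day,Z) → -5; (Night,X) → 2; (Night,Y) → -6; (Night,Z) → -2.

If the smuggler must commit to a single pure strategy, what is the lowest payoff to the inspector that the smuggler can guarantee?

-2

Column maxima: X → 2, Y → 6, Z → -2.
The smallest of these is -2.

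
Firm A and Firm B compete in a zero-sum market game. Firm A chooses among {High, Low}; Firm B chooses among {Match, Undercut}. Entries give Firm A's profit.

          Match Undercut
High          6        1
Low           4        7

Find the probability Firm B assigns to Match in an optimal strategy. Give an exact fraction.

Row minima: High → 1, Low → 4; maximin = 4.
Column maxima: Match → 6, Undercut → 7; minimax = 6.
4 ≠ 6, so there is no saddle point; optimal play is mixed.
Let Firm A play High with probability p. Expected payoff against Match: 6p + 4(1−p) = 2p + 4; against Undercut: 1p + 7(1−p) = −6p + 7.
Setting these equal: 2p + 4 = −6p + 7 ⇒ 8p = 3 ⇒ p = 3/8, and the value is (2)·(3/8) + 4 = 19/4.
For Firm B: with q = P(Match), equating High's and Low's payoffs gives 5q + 1 = −3q + 7 ⇒ q = 3/4.

3/4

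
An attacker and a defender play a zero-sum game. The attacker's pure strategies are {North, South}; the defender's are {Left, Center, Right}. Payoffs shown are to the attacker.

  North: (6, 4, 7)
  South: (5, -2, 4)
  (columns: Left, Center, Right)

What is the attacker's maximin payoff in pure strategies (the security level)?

4

Row minima: North → 4, South → -2.
The best of these is 4.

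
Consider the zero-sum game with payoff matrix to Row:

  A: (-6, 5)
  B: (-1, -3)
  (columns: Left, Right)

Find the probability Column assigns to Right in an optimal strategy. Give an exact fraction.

Row minima: A → -6, B → -3; maximin = -3.
Column maxima: Left → -1, Right → 5; minimax = -1.
-3 ≠ -1, so there is no saddle point; optimal play is mixed.
Let Row play A with probability p. Expected payoff against Left: (-6)p + (-1)(1−p) = −5p − 1; against Right: 5p + (-3)(1−p) = 8p − 3.
Setting these equal: −5p − 1 = 8p − 3 ⇒ −13p = -2 ⇒ p = 2/13, and the value is (-5)·(2/13) − 1 = -23/13.
For Column: with q = P(Left), equating A's and B's payoffs gives −11q + 5 = 2q − 3 ⇒ q = 8/13.

5/13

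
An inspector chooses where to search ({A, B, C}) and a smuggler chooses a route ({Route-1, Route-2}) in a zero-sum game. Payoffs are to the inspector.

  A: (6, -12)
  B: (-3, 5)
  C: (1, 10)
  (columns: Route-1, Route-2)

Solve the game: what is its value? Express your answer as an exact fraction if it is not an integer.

Row minima: A → -12, B → -3, C → 1; maximin = 1.
Column maxima: Route-1 → 6, Route-2 → 10; minimax = 6.
1 ≠ 6, so there is no saddle point; optimal play is mixed.
B is strictly dominated by C, so the inspector never plays it.
On the remaining 2×2 (A, C vs Route-1, Route-2):
Let the inspector play A with probability p. Expected payoff against Route-1: 6p + 1(1−p) = 5p + 1; against Route-2: (-12)p + 10(1−p) = −22p + 10.
Setting these equal: 5p + 1 = −22p + 10 ⇒ 27p = 9 ⇒ p = 1/3, and the value is (5)·(1/3) + 1 = 8/3.
For the smuggler: with q = P(Route-1), equating A's and C's payoffs gives 18q − 12 = −9q + 10 ⇒ q = 22/27.

8/3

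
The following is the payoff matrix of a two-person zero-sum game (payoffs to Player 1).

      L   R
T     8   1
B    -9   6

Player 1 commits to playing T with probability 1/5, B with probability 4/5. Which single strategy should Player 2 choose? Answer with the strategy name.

L

If Player 2 plays L, Player 1's expected payoff is (1/5)·8 + (4/5)·(-9) = -28/5.
If Player 2 plays R, Player 1's expected payoff is (1/5)·1 + (4/5)·6 = 5.
Player 2 minimizes Player 1's payoff; the smallest is -28/5, so the best response is L.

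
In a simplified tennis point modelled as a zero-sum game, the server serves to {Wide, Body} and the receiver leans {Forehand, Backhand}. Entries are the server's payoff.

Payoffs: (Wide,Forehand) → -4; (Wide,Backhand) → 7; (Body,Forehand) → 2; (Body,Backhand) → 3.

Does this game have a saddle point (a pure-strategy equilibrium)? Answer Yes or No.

Row minima: Wide → -4, Body → 2; maximin = 2.
Column maxima: Forehand → 2, Backhand → 7; minimax = 2.
maximin = minimax = 2, so a saddle point exists.

Yes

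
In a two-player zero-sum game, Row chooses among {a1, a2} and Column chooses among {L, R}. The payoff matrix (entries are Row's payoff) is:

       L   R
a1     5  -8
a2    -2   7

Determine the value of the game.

19/22

Row minima: a1 → -8, a2 → -2; maximin = -2.
Column maxima: L → 5, R → 7; minimax = 5.
-2 ≠ 5, so there is no saddle point; optimal play is mixed.
Let Row play a1 with probability p. Expected payoff against L: 5p + (-2)(1−p) = 7p − 2; against R: (-8)p + 7(1−p) = −15p + 7.
Setting these equal: 7p − 2 = −15p + 7 ⇒ 22p = 9 ⇒ p = 9/22, and the value is (7)·(9/22) − 2 = 19/22.
For Column: with q = P(L), equating a1's and a2's payoffs gives 13q − 8 = −9q + 7 ⇒ q = 15/22.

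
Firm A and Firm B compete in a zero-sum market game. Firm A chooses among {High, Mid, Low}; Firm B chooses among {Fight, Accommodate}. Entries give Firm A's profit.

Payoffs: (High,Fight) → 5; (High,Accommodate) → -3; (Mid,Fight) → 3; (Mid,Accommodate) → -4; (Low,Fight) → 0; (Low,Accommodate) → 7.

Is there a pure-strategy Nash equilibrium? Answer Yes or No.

No

Row minima: High → -3, Mid → -4, Low → 0; maximin = 0.
Column maxima: Fight → 5, Accommodate → 7; minimax = 5.
0 ≠ 5, so no pure-strategy equilibrium exists.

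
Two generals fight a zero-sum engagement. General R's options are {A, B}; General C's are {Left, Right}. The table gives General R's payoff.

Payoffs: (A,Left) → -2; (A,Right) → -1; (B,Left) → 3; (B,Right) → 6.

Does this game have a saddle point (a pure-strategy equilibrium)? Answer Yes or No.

Row minima: A → -2, B → 3; maximin = 3.
Column maxima: Left → 3, Right → 6; minimax = 3.
maximin = minimax = 3, so a saddle point exists.

Yes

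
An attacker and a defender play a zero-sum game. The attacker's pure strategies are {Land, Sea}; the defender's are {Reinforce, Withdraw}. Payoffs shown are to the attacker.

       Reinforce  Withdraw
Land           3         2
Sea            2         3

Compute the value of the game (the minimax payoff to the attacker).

5/2

Row minima: Land → 2, Sea → 2; maximin = 2.
Column maxima: Reinforce → 3, Withdraw → 3; minimax = 3.
2 ≠ 3, so there is no saddle point; optimal play is mixed.
Let the attacker play Land with probability p. Expected payoff against Reinforce: 3p + 2(1−p) = p + 2; against Withdraw: 2p + 3(1−p) = −p + 3.
Setting these equal: p + 2 = −p + 3 ⇒ 2p = 1 ⇒ p = 1/2, and the value is (1)·(1/2) + 2 = 5/2.
For the defender: with q = P(Reinforce), equating Land's and Sea's payoffs gives q + 2 = −q + 3 ⇒ q = 1/2.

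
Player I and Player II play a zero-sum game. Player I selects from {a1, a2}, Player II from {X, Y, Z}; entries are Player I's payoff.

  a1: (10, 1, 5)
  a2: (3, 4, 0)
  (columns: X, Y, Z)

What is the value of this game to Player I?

5/2

Row minima: a1 → 1, a2 → 0; maximin = 1.
Column maxima: X → 10, Y → 4, Z → 5; minimax = 4.
1 ≠ 4, so there is no saddle point; optimal play is mixed.
X is strictly dominated by Z (it gives Player I strictly more in every row), so Player II never plays it.
On the remaining 2×2 (a1, a2 vs Y, Z):
Let Player I play a1 with probability p. Expected payoff against Y: 1p + 4(1−p) = −3p + 4; against Z: 5p + 0(1−p) = 5p.
Setting these equal: −3p + 4 = 5p ⇒ −8p = -4 ⇒ p = 1/2, and the value is (-3)·(1/2) + 4 = 5/2.
For Player II: with q = P(Y), equating a1's and a2's payoffs gives −4q + 5 = 4q ⇒ q = 5/8.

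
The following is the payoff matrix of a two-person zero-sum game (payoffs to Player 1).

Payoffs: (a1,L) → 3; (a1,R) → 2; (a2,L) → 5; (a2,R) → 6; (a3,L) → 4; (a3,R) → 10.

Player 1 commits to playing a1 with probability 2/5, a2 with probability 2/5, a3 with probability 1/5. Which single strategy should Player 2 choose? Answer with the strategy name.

L

If Player 2 plays L, Player 1's expected payoff is (2/5)·3 + (2/5)·5 + (1/5)·4 = 4.
If Player 2 plays R, Player 1's expected payoff is (2/5)·2 + (2/5)·6 + (1/5)·10 = 26/5.
Player 2 minimizes Player 1's payoff; the smallest is 4, so the best response is L.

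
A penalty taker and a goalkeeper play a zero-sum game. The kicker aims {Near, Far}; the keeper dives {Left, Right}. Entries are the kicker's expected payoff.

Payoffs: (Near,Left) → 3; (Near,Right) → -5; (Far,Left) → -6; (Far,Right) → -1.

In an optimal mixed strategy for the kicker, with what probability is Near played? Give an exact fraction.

Row minima: Near → -5, Far → -6; maximin = -5.
Column maxima: Left → 3, Right → -1; minimax = -1.
-5 ≠ -1, so there is no saddle point; optimal play is mixed.
Let the kicker play Near with probability p. Expected payoff against Left: 3p + (-6)(1−p) = 9p − 6; against Right: (-5)p + (-1)(1−p) = −4p − 1.
Setting these equal: 9p − 6 = −4p − 1 ⇒ 13p = 5 ⇒ p = 5/13, and the value is (9)·(5/13) − 6 = -33/13.
For the keeper: with q = P(Left), equating Near's and Far's payoffs gives 8q − 5 = −5q − 1 ⇒ q = 4/13.

5/13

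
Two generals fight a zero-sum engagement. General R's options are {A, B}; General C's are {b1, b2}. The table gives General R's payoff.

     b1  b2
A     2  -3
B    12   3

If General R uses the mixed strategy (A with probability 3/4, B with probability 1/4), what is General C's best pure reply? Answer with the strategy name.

b2

If General C plays b1, General R's expected payoff is (3/4)·2 + (1/4)·12 = 9/2.
If General C plays b2, General R's expected payoff is (3/4)·(-3) + (1/4)·3 = -3/2.
General C minimizes General R's payoff; the smallest is -3/2, so the best response is b2.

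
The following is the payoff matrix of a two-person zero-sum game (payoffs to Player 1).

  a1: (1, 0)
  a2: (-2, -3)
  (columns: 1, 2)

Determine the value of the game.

0

Row minima: a1 → 0, a2 → -3; maximin = 0.
Column maxima: 1 → 1, 2 → 0; minimax = 0.
Since maximin = minimax = 0, there is a saddle point and the value is 0.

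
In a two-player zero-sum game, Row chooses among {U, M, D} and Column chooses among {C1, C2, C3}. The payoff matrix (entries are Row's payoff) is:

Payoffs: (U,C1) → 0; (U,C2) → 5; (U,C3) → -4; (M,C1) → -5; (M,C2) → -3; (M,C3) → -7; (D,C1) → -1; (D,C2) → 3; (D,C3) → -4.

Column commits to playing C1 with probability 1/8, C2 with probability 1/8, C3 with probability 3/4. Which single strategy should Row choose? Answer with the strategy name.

Expected payoff of U: (1/8)·0 + (1/8)·5 + (3/4)·(-4) = -19/8.
Expected payoff of M: (1/8)·(-5) + (1/8)·(-3) + (3/4)·(-7) = -25/4.
Expected payoff of D: (1/8)·(-1) + (1/8)·3 + (3/4)·(-4) = -11/4.
The largest is -19/8, so Row's best response is U.

U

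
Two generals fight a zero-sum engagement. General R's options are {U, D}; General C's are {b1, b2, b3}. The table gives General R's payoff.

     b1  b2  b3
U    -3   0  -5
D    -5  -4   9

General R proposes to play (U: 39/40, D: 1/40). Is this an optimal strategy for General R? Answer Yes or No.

No

Against b1 this mix gives (39/40)·(-3) + (1/40)·(-5) = -61/20.
Against b2 this mix gives (39/40)·0 + (1/40)·(-4) = -1/10.
Against b3 this mix gives (39/40)·(-5) + (1/40)·9 = -93/20.
General C will play b3, holding General R to -93/20. Shifting weight toward the row that does better against b3 would raise this floor (the equalizing mix achieves -13/4 against both b3 and b1), so the proposed strategy is not optimal.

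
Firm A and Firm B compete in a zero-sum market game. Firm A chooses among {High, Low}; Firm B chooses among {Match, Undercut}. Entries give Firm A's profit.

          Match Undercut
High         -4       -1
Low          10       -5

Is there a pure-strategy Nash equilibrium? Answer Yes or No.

Row minima: High → -4, Low → -5; maximin = -4.
Column maxima: Match → 10, Undercut → -1; minimax = -1.
-4 ≠ -1, so no pure-strategy equilibrium exists.

No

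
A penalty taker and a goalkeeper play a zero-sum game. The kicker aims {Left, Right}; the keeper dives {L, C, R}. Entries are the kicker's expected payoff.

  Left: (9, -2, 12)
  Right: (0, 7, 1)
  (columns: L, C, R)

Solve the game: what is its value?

Row minima: Left → -2, Right → 0; maximin = 0.
Column maxima: L → 9, C → 7, R → 12; minimax = 7.
0 ≠ 7, so there is no saddle point; optimal play is mixed.
R is strictly dominated by L (it gives the kicker strictly more in every row), so the keeper never plays it.
On the remaining 2×2 (Left, Right vs L, C):
Let the kicker play Left with probability p. Expected payoff against L: 9p + 0(1−p) = 9p; against C: (-2)p + 7(1−p) = −9p + 7.
Setting these equal: 9p = −9p + 7 ⇒ 18p = 7 ⇒ p = 7/18, and the value is (9)·(7/18) = 7/2.
For the keeper: with q = P(L), equating Left's and Right's payoffs gives 11q − 2 = −7q + 7 ⇒ q = 1/2.

7/2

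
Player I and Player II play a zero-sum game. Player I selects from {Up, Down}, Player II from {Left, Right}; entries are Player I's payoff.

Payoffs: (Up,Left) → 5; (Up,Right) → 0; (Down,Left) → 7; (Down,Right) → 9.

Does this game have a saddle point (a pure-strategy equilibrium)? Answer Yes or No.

Row minima: Up → 0, Down → 7; maximin = 7.
Column maxima: Left → 7, Right → 9; minimax = 7.
maximin = minimax = 7, so a saddle point exists.

Yes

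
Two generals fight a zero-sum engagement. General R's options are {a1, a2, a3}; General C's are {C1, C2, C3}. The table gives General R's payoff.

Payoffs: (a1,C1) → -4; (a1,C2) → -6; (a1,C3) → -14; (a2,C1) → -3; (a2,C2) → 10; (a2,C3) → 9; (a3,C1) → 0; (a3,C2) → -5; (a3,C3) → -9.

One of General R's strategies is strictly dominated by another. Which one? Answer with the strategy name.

a2 gives a strictly higher payoff than a1 against every column: -3 > -4, 10 > -6, 9 > -14.
So a1 is strictly dominated and General R never plays it.

a1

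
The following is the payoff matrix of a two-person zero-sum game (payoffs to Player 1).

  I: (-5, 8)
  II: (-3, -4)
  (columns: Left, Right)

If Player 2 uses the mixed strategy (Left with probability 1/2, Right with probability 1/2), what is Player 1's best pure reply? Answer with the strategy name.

Expected payoff of I: (1/2)·(-5) + (1/2)·8 = 3/2.
Expected payoff of II: (1/2)·(-3) + (1/2)·(-4) = -7/2.
The largest is 3/2, so Player 1's best response is I.

I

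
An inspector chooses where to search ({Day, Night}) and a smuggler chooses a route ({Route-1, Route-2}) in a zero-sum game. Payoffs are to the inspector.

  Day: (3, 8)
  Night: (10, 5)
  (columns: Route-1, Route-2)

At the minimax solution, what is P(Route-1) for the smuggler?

Row minima: Day → 3, Night → 5; maximin = 5.
Column maxima: Route-1 → 10, Route-2 → 8; minimax = 8.
5 ≠ 8, so there is no saddle point; optimal play is mixed.
Let the inspector play Day with probability p. Expected payoff against Route-1: 3p + 10(1−p) = −7p + 10; against Route-2: 8p + 5(1−p) = 3p + 5.
Setting these equal: −7p + 10 = 3p + 5 ⇒ −10p = -5 ⇒ p = 1/2, and the value is (-7)·(1/2) + 10 = 13/2.
For the smuggler: with q = P(Route-1), equating Day's and Night's payoffs gives −5q + 8 = 5q + 5 ⇒ q = 3/10.

3/10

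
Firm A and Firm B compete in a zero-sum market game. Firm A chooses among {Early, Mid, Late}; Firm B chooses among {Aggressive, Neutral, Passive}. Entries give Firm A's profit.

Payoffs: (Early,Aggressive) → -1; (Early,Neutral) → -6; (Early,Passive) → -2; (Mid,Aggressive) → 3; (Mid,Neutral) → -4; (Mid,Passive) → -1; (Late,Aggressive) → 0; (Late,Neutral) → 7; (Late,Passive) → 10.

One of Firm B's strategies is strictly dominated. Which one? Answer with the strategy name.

Neutral holds Firm A's payoff strictly below Passive in every row: -6 < -2, -4 < -1, 7 < 10.
So Passive is strictly dominated for Firm B.

Passive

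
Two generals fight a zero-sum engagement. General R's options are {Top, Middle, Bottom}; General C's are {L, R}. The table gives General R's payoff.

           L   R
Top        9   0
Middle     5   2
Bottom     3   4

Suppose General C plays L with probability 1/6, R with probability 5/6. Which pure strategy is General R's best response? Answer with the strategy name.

Expected payoff of Top: (1/6)·9 + (5/6)·0 = 3/2.
Expected payoff of Middle: (1/6)·5 + (5/6)·2 = 5/2.
Expected payoff of Bottom: (1/6)·3 + (5/6)·4 = 23/6.
The largest is 23/6, so General R's best response is Bottom.

Bottom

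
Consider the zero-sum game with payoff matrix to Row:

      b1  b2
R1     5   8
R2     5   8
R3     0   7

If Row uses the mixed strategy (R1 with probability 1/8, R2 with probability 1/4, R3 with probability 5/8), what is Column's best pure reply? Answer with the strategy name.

If Column plays b1, Row's expected payoff is (1/8)·5 + (1/4)·5 + (5/8)·0 = 15/8.
If Column plays b2, Row's expected payoff is (1/8)·8 + (1/4)·8 + (5/8)·7 = 59/8.
Column minimizes Row's payoff; the smallest is 15/8, so the best response is b1.

b1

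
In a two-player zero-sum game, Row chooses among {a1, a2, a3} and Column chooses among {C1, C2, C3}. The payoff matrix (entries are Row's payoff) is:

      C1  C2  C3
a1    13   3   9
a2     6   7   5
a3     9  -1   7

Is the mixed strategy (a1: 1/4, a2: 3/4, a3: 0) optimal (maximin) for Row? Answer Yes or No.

Yes

Against C1 this mix gives (1/4)·13 + (3/4)·6 = 31/4.
Against C2 this mix gives (1/4)·3 + (3/4)·7 = 6.
Against C3 this mix gives (1/4)·9 + (3/4)·5 = 6.
All of Column's active replies (C2, C3) yield 6, and no column does worse for Row. The mix makes Column indifferent and guarantees 6, so it is optimal.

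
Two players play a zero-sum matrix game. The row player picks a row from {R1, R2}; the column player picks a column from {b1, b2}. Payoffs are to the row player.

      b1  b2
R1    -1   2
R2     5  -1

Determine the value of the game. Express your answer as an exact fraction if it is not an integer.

Row minima: R1 → -1, R2 → -1; maximin = -1.
Column maxima: b1 → 5, b2 → 2; minimax = 2.
-1 ≠ 2, so there is no saddle point; optimal play is mixed.
Let the row player play R1 with probability p. Expected payoff against b1: (-1)p + 5(1−p) = −6p + 5; against b2: 2p + (-1)(1−p) = 3p − 1.
Setting these equal: −6p + 5 = 3p − 1 ⇒ −9p = -6 ⇒ p = 2/3, and the value is (-6)·(2/3) + 5 = 1.
For the column player: with q = P(b1), equating R1's and R2's payoffs gives −3q + 2 = 6q − 1 ⇒ q = 1/3.

1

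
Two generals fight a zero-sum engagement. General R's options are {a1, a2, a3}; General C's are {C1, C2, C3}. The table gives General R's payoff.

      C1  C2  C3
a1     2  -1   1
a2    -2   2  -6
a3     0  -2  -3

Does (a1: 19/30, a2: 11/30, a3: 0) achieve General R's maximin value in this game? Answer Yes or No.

No

Against C1 this mix gives (19/30)·2 + (11/30)·(-2) = 8/15.
Against C2 this mix gives (19/30)·(-1) + (11/30)·2 = 1/10.
Against C3 this mix gives (19/30)·1 + (11/30)·(-6) = -47/30.
General C will play C3, holding General R to -47/30. Shifting weight toward the row that does better against C3 would raise this floor (the equalizing mix achieves -2/5 against both C3 and C2), so the proposed strategy is not optimal.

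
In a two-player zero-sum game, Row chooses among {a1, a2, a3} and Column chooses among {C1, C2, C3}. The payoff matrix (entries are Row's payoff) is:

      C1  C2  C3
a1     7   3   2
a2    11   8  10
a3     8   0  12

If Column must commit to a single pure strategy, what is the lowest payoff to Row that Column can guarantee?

Column maxima: C1 → 11, C2 → 8, C3 → 12.
The smallest of these is 8.

8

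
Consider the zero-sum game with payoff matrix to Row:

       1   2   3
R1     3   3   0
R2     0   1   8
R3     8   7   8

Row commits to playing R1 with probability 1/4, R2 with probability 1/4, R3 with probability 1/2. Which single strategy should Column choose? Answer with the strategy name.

If Column plays 1, Row's expected payoff is (1/4)·3 + (1/4)·0 + (1/2)·8 = 19/4.
If Column plays 2, Row's expected payoff is (1/4)·3 + (1/4)·1 + (1/2)·7 = 9/2.
If Column plays 3, Row's expected payoff is (1/4)·0 + (1/4)·8 + (1/2)·8 = 6.
Column minimizes Row's payoff; the smallest is 9/2, so the best response is 2.

2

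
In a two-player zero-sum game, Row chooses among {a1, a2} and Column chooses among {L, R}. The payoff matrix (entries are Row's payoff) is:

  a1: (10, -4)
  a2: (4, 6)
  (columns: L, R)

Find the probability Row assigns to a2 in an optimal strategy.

Row minima: a1 → -4, a2 → 4; maximin = 4.
Column maxima: L → 10, R → 6; minimax = 6.
4 ≠ 6, so there is no saddle point; optimal play is mixed.
Let Row play a1 with probability p. Expected payoff against L: 10p + 4(1−p) = 6p + 4; against R: (-4)p + 6(1−p) = −10p + 6.
Setting these equal: 6p + 4 = −10p + 6 ⇒ 16p = 2 ⇒ p = 1/8, and the value is (6)·(1/8) + 4 = 19/4.
For Column: with q = P(L), equating a1's and a2's payoffs gives 14q − 4 = −2q + 6 ⇒ q = 5/8.

7/8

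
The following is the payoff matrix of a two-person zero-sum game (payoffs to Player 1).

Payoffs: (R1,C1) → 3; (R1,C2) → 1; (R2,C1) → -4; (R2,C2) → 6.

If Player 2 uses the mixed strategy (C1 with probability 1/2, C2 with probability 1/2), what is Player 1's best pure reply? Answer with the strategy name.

Expected payoff of R1: (1/2)·3 + (1/2)·1 = 2.
Expected payoff of R2: (1/2)·(-4) + (1/2)·6 = 1.
The largest is 2, so Player 1's best response is R1.

R1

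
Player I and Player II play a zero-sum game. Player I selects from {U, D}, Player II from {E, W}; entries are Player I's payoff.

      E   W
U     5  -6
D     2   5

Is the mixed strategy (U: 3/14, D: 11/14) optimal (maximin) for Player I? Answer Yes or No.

Yes

Against E this mix gives (3/14)·5 + (11/14)·2 = 37/14.
Against W this mix gives (3/14)·(-6) + (11/14)·5 = 37/14.
All of Player II's active replies (E, W) yield 37/14, and no column does worse for Player I. The mix makes Player II indifferent and guarantees 37/14, so it is optimal.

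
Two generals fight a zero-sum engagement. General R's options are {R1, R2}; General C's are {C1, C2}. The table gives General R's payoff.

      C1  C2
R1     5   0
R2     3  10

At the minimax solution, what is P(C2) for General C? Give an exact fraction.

Row minima: R1 → 0, R2 → 3; maximin = 3.
Column maxima: C1 → 5, C2 → 10; minimax = 5.
3 ≠ 5, so there is no saddle point; optimal play is mixed.
Let General R play R1 with probability p. Expected payoff against C1: 5p + 3(1−p) = 2p + 3; against C2: 0p + 10(1−p) = −10p + 10.
Setting these equal: 2p + 3 = −10p + 10 ⇒ 12p = 7 ⇒ p = 7/12, and the value is (2)·(7/12) + 3 = 25/6.
For General C: with q = P(C1), equating R1's and R2's payoffs gives 5q = −7q + 10 ⇒ q = 5/6.

1/6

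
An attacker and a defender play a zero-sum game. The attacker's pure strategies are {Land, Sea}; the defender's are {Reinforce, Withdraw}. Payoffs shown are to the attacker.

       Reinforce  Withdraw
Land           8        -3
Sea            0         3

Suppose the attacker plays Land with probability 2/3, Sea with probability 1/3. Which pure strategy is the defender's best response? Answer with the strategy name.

Withdraw

If the defender plays Reinforce, the attacker's expected payoff is (2/3)·8 + (1/3)·0 = 16/3.
If the defender plays Withdraw, the attacker's expected payoff is (2/3)·(-3) + (1/3)·3 = -1.
The defender minimizes the attacker's payoff; the smallest is -1, so the best response is Withdraw.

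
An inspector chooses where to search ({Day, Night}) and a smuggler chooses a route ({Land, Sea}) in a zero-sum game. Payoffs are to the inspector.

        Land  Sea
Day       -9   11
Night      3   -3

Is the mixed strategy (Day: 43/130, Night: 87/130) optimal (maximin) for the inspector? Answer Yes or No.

Against Land this mix gives (43/130)·(-9) + (87/130)·3 = -63/65.
Against Sea this mix gives (43/130)·11 + (87/130)·(-3) = 106/65.
The smuggler will play Land, holding the inspector to -63/65. Shifting weight toward the row that does better against Land would raise this floor (the equalizing mix achieves 3/13 against both Land and Sea), so the proposed strategy is not optimal.

No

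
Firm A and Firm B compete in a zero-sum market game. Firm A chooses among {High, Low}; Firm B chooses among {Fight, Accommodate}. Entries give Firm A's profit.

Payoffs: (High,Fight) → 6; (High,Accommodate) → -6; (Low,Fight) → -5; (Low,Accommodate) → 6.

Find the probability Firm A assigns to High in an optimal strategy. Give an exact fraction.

11/23

Row minima: High → -6, Low → -5; maximin = -5.
Column maxima: Fight → 6, Accommodate → 6; minimax = 6.
-5 ≠ 6, so there is no saddle point; optimal play is mixed.
Let Firm A play High with probability p. Expected payoff against Fight: 6p + (-5)(1−p) = 11p − 5; against Accommodate: (-6)p + 6(1−p) = −12p + 6.
Setting these equal: 11p − 5 = −12p + 6 ⇒ 23p = 11 ⇒ p = 11/23, and the value is (11)·(11/23) − 5 = 6/23.
For Firm B: with q = P(Fight), equating High's and Low's payoffs gives 12q − 6 = −11q + 6 ⇒ q = 12/23.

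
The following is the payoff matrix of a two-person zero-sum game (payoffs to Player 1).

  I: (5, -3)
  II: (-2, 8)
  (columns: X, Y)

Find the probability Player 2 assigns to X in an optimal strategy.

Row minima: I → -3, II → -2; maximin = -2.
Column maxima: X → 5, Y → 8; minimax = 5.
-2 ≠ 5, so there is no saddle point; optimal play is mixed.
Let Player 1 play I with probability p. Expected payoff against X: 5p + (-2)(1−p) = 7p − 2; against Y: (-3)p + 8(1−p) = −11p + 8.
Setting these equal: 7p − 2 = −11p + 8 ⇒ 18p = 10 ⇒ p = 5/9, and the value is (7)·(5/9) − 2 = 17/9.
For Player 2: with q = P(X), equating I's and II's payoffs gives 8q − 3 = −10q + 8 ⇒ q = 11/18.

11/18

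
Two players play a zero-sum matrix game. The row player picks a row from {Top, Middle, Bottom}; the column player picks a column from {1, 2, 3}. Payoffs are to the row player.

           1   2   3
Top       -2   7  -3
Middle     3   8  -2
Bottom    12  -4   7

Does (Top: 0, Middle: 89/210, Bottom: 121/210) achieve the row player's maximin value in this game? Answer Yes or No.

Against 1 this mix gives (89/210)·3 + (121/210)·12 = 573/70.
Against 2 this mix gives (89/210)·8 + (121/210)·(-4) = 38/35.
Against 3 this mix gives (89/210)·(-2) + (121/210)·7 = 223/70.
The column player will play 2, holding the row player to 38/35. Shifting weight toward the row that does better against 2 would raise this floor (the equalizing mix achieves 16/7 against both 2 and 3), so the proposed strategy is not optimal.

No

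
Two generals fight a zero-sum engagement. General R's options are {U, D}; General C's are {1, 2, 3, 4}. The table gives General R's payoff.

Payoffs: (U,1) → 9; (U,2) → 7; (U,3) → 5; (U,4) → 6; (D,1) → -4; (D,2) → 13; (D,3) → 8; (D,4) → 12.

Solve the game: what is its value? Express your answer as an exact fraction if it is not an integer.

23/4

Row minima: U → 5, D → -4; maximin = 5.
Column maxima: 1 → 9, 2 → 13, 3 → 8, 4 → 12; minimax = 8.
5 ≠ 8, so there is no saddle point; optimal play is mixed.
2 is strictly dominated by 3 (it gives General R strictly more in every row), so General C never plays it.
4 is strictly dominated by 3 (it gives General R strictly more in every row), so General C never plays it.
On the remaining 2×2 (U, D vs 1, 3):
Let General R play U with probability p. Expected payoff against 1: 9p + (-4)(1−p) = 13p − 4; against 3: 5p + 8(1−p) = −3p + 8.
Setting these equal: 13p − 4 = −3p + 8 ⇒ 16p = 12 ⇒ p = 3/4, and the value is (13)·(3/4) − 4 = 23/4.
For General C: with q = P(1), equating U's and D's payoffs gives 4q + 5 = −12q + 8 ⇒ q = 3/16.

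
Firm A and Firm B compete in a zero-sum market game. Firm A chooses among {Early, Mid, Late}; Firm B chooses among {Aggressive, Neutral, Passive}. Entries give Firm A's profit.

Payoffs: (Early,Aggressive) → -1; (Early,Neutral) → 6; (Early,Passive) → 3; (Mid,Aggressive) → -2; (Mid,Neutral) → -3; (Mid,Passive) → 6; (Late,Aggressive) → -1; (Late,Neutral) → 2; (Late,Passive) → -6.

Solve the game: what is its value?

-1

Row minima: Early → -1, Mid → -3, Late → -6; maximin = -1.
Column maxima: Aggressive → -1, Neutral → 6, Passive → 6; minimax = -1.
Since maximin = minimax = -1, there is a saddle point and the value is -1.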